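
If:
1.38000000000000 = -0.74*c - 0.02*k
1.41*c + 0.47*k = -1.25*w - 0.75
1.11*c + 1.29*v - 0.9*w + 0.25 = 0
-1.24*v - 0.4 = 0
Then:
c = -2.21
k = 12.78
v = -0.32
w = -2.91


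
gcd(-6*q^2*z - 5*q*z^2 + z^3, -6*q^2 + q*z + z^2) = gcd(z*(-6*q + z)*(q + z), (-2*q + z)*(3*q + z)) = 1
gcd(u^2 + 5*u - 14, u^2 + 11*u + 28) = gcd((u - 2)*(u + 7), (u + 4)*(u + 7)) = u + 7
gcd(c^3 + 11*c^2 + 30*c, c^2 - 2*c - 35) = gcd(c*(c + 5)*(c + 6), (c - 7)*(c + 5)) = c + 5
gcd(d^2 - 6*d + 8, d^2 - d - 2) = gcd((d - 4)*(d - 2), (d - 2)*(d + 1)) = d - 2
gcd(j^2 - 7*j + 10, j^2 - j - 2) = j - 2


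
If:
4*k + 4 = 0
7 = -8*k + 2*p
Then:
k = -1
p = -1/2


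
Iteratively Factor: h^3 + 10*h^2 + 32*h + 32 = (h + 4)*(h^2 + 6*h + 8) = (h + 2)*(h + 4)*(h + 4)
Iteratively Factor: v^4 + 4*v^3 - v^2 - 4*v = (v + 1)*(v^3 + 3*v^2 - 4*v) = (v - 1)*(v + 1)*(v^2 + 4*v) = (v - 1)*(v + 1)*(v + 4)*(v)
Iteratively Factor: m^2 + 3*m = (m + 3)*(m)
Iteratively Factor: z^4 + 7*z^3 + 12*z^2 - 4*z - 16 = (z + 4)*(z^3 + 3*z^2 - 4) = (z - 1)*(z + 4)*(z^2 + 4*z + 4) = (z - 1)*(z + 2)*(z + 4)*(z + 2)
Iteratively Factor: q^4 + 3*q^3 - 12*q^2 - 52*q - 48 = (q - 4)*(q^3 + 7*q^2 + 16*q + 12) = (q - 4)*(q + 3)*(q^2 + 4*q + 4) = (q - 4)*(q + 2)*(q + 3)*(q + 2)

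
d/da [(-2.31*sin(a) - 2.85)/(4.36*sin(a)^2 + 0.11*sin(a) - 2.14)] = (10.0716*sin(a)^2 + 24.852*sin(a) + 5.2569)*cos(a)/(19.0096*sin(a)^4 + 0.9592*sin(a)^3 - 18.6487*sin(a)^2 - 0.4708*sin(a) + 4.5796)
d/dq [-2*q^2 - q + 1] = -4*q - 1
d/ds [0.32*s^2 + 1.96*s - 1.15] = 0.64*s + 1.96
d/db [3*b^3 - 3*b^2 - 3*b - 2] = 9*b^2 - 6*b - 3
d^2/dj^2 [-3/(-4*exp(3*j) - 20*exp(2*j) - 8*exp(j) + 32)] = 3*(2*(3*exp(2*j) + 10*exp(j) + 2)^2*exp(j) - (9*exp(2*j) + 20*exp(j) + 2)*(exp(3*j) + 5*exp(2*j) + 2*exp(j) - 8))*exp(j)/(4*(exp(3*j) + 5*exp(2*j) + 2*exp(j) - 8)^3)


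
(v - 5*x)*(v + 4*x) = v^2 - v*x - 20*x^2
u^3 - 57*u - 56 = (u - 8)*(u + 1)*(u + 7)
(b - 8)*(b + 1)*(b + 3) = b^3 - 4*b^2 - 29*b - 24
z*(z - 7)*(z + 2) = z^3 - 5*z^2 - 14*z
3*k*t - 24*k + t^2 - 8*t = (3*k + t)*(t - 8)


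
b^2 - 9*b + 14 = (b - 7)*(b - 2)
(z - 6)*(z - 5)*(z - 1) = z^3 - 12*z^2 + 41*z - 30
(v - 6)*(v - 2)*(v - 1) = v^3 - 9*v^2 + 20*v - 12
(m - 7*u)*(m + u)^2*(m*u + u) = m^4*u - 5*m^3*u^2 + m^3*u - 13*m^2*u^3 - 5*m^2*u^2 - 7*m*u^4 - 13*m*u^3 - 7*u^4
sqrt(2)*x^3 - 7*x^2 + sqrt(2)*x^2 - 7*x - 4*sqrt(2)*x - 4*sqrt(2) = (x + 1)*(x - 4*sqrt(2))*(sqrt(2)*x + 1)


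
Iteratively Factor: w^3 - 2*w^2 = (w - 2)*(w^2) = w*(w - 2)*(w)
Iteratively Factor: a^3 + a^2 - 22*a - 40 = (a + 4)*(a^2 - 3*a - 10) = (a + 2)*(a + 4)*(a - 5)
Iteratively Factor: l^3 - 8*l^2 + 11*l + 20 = (l - 4)*(l^2 - 4*l - 5) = (l - 4)*(l + 1)*(l - 5)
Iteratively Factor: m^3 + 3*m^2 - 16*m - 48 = (m - 4)*(m^2 + 7*m + 12) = (m - 4)*(m + 4)*(m + 3)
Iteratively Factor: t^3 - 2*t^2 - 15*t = (t)*(t^2 - 2*t - 15) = t*(t - 5)*(t + 3)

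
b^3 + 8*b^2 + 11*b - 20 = (b - 1)*(b + 4)*(b + 5)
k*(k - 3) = k^2 - 3*k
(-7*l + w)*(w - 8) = -7*l*w + 56*l + w^2 - 8*w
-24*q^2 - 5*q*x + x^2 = (-8*q + x)*(3*q + x)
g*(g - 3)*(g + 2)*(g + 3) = g^4 + 2*g^3 - 9*g^2 - 18*g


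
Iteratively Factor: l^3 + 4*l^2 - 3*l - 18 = (l + 3)*(l^2 + l - 6) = (l + 3)^2*(l - 2)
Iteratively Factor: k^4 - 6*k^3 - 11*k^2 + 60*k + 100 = (k - 5)*(k^3 - k^2 - 16*k - 20) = (k - 5)*(k + 2)*(k^2 - 3*k - 10) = (k - 5)*(k + 2)^2*(k - 5)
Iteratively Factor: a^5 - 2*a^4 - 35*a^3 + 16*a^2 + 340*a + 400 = (a - 5)*(a^4 + 3*a^3 - 20*a^2 - 84*a - 80) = (a - 5)*(a + 4)*(a^3 - a^2 - 16*a - 20) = (a - 5)^2*(a + 4)*(a^2 + 4*a + 4) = (a - 5)^2*(a + 2)*(a + 4)*(a + 2)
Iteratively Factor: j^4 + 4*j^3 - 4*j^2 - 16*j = (j - 2)*(j^3 + 6*j^2 + 8*j) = (j - 2)*(j + 4)*(j^2 + 2*j) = (j - 2)*(j + 2)*(j + 4)*(j)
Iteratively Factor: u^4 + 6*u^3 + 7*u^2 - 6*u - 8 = (u + 1)*(u^3 + 5*u^2 + 2*u - 8) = (u - 1)*(u + 1)*(u^2 + 6*u + 8) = (u - 1)*(u + 1)*(u + 4)*(u + 2)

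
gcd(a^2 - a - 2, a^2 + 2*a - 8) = a - 2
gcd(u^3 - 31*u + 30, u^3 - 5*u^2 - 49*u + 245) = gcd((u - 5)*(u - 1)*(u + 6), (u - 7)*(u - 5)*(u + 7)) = u - 5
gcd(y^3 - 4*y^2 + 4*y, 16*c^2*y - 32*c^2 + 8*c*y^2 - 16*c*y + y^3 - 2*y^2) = y - 2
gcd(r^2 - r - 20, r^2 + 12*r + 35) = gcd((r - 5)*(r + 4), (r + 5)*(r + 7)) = 1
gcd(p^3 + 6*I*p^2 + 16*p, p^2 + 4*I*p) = p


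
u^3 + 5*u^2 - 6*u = u*(u - 1)*(u + 6)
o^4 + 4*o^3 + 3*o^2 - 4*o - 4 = (o - 1)*(o + 1)*(o + 2)^2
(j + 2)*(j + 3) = j^2 + 5*j + 6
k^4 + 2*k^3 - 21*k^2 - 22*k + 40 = (k - 4)*(k - 1)*(k + 2)*(k + 5)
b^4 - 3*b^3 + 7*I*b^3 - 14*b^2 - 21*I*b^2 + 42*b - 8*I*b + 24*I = (b - 3)*(b + I)*(b + 2*I)*(b + 4*I)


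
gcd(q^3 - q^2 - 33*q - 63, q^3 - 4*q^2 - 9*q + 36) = q + 3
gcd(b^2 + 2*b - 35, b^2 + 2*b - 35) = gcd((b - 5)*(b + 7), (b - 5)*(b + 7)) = b^2 + 2*b - 35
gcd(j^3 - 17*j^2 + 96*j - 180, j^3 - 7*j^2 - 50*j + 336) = j - 6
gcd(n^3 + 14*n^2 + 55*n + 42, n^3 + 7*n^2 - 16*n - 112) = n + 7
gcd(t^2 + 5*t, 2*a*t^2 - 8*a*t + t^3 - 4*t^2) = t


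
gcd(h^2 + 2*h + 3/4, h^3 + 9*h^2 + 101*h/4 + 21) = h + 3/2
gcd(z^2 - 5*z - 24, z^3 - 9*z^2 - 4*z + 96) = z^2 - 5*z - 24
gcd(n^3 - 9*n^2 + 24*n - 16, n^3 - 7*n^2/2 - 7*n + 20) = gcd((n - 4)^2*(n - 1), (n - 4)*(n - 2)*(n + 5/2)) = n - 4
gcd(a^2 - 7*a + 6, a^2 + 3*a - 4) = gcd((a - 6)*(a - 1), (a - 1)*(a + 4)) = a - 1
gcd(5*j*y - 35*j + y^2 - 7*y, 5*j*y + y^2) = 5*j + y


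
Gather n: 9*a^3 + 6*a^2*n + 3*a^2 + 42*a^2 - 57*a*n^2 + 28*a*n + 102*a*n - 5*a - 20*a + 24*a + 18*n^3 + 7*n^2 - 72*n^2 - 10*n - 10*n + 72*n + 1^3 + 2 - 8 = 9*a^3 + 45*a^2 - a + 18*n^3 + n^2*(-57*a - 65) + n*(6*a^2 + 130*a + 52) - 5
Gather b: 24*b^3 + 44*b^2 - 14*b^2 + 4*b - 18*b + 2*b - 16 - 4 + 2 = 24*b^3 + 30*b^2 - 12*b - 18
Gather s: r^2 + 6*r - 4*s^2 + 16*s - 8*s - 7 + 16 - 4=r^2 + 6*r - 4*s^2 + 8*s + 5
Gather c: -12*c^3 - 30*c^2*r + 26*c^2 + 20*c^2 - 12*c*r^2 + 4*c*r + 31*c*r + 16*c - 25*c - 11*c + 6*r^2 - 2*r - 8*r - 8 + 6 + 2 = -12*c^3 + c^2*(46 - 30*r) + c*(-12*r^2 + 35*r - 20) + 6*r^2 - 10*r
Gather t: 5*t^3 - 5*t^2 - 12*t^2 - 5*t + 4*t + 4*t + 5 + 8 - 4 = 5*t^3 - 17*t^2 + 3*t + 9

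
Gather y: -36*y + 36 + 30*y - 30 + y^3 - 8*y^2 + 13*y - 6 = y^3 - 8*y^2 + 7*y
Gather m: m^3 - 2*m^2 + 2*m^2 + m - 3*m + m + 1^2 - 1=m^3 - m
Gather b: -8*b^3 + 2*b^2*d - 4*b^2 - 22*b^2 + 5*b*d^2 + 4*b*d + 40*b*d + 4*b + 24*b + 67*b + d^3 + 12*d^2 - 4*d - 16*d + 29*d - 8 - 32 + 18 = -8*b^3 + b^2*(2*d - 26) + b*(5*d^2 + 44*d + 95) + d^3 + 12*d^2 + 9*d - 22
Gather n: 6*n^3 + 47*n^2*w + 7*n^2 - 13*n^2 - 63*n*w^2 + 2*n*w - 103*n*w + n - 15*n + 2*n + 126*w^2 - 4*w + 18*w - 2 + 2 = 6*n^3 + n^2*(47*w - 6) + n*(-63*w^2 - 101*w - 12) + 126*w^2 + 14*w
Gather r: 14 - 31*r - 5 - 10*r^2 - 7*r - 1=-10*r^2 - 38*r + 8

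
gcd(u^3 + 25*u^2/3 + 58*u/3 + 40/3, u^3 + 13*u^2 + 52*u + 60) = u^2 + 7*u + 10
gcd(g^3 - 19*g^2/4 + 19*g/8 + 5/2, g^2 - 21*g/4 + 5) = g^2 - 21*g/4 + 5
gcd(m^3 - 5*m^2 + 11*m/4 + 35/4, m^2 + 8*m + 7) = m + 1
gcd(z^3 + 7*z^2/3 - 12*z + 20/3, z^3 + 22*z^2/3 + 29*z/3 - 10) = z^2 + 13*z/3 - 10/3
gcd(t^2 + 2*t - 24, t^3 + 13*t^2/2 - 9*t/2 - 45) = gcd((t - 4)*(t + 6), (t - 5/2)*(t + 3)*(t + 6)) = t + 6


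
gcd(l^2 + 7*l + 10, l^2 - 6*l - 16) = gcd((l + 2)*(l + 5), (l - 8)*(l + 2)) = l + 2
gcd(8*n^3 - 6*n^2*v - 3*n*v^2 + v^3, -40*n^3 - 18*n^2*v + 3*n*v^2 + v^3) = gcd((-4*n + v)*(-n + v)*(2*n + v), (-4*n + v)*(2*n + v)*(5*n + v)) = -8*n^2 - 2*n*v + v^2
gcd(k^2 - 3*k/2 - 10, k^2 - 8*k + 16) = k - 4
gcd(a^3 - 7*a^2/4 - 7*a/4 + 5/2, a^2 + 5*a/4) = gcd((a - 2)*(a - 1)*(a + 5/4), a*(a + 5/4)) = a + 5/4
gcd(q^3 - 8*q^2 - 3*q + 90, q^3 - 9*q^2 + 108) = q^2 - 3*q - 18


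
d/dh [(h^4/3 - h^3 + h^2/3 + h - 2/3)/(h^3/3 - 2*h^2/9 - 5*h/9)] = 3*(3*h^4 - 10*h^3 + 5*h^2 + 12*h - 10)/(h^2*(9*h^2 - 30*h + 25))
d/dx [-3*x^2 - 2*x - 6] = -6*x - 2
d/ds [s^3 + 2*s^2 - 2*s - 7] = 3*s^2 + 4*s - 2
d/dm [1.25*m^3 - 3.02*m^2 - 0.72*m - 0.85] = 3.75*m^2 - 6.04*m - 0.72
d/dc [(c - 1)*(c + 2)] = 2*c + 1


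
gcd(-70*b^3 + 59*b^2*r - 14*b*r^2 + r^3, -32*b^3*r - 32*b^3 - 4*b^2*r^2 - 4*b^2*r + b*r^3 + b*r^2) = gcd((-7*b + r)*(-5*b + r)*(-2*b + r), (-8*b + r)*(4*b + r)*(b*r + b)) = 1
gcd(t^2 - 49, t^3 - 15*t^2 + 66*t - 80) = 1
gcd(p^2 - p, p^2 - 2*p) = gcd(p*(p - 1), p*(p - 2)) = p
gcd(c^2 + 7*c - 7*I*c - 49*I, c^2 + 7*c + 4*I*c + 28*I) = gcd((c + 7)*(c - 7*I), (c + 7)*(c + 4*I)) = c + 7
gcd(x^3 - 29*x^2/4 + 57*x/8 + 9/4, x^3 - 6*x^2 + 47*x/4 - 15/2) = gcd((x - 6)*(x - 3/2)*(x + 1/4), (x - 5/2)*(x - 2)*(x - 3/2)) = x - 3/2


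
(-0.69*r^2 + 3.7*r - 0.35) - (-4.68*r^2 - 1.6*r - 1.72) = 3.99*r^2 + 5.3*r + 1.37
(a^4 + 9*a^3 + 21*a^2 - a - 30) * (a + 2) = a^5 + 11*a^4 + 39*a^3 + 41*a^2 - 32*a - 60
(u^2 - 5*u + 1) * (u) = u^3 - 5*u^2 + u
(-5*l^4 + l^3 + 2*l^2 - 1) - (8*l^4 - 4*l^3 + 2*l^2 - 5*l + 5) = -13*l^4 + 5*l^3 + 5*l - 6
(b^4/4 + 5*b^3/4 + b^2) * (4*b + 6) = b^5 + 13*b^4/2 + 23*b^3/2 + 6*b^2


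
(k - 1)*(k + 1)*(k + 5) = k^3 + 5*k^2 - k - 5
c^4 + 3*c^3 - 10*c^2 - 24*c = c*(c - 3)*(c + 2)*(c + 4)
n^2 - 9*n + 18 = (n - 6)*(n - 3)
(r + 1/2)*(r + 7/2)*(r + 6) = r^3 + 10*r^2 + 103*r/4 + 21/2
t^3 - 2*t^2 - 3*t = t*(t - 3)*(t + 1)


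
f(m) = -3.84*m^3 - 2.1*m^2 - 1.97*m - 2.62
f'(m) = -11.52*m^2 - 4.2*m - 1.97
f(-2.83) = 73.17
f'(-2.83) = -82.35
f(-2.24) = 34.42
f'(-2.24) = -50.36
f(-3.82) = 188.31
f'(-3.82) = -154.03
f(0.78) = -7.26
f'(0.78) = -12.25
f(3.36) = -178.61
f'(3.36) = -146.14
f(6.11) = -968.95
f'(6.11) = -457.70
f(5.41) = -682.77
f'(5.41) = -361.86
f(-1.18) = 3.09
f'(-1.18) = -13.05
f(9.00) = -2989.81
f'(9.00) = -972.89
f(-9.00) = 2644.37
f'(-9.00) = -897.29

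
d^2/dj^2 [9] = 0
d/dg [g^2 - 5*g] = 2*g - 5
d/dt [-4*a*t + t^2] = -4*a + 2*t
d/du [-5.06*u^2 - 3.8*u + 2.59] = -10.12*u - 3.8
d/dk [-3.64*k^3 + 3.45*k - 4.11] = 3.45 - 10.92*k^2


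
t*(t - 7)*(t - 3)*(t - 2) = t^4 - 12*t^3 + 41*t^2 - 42*t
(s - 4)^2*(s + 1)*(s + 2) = s^4 - 5*s^3 - 6*s^2 + 32*s + 32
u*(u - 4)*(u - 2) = u^3 - 6*u^2 + 8*u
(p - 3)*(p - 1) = p^2 - 4*p + 3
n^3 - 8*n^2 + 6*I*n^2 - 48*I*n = n*(n - 8)*(n + 6*I)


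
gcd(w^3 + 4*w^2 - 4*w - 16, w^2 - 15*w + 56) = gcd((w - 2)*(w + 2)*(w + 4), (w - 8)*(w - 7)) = 1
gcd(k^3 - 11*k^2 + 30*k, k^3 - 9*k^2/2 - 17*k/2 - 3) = k - 6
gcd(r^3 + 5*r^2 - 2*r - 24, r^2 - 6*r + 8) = r - 2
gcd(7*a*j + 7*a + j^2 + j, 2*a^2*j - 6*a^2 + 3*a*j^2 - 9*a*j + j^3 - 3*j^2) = 1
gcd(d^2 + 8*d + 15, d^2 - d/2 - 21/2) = d + 3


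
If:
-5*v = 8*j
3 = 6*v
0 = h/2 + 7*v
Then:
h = -7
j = -5/16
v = 1/2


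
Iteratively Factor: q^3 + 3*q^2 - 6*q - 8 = (q - 2)*(q^2 + 5*q + 4) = (q - 2)*(q + 1)*(q + 4)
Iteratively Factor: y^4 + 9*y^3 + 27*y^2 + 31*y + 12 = (y + 3)*(y^3 + 6*y^2 + 9*y + 4) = (y + 1)*(y + 3)*(y^2 + 5*y + 4) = (y + 1)^2*(y + 3)*(y + 4)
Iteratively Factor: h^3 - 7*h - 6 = (h - 3)*(h^2 + 3*h + 2) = (h - 3)*(h + 1)*(h + 2)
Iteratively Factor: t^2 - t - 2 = (t + 1)*(t - 2)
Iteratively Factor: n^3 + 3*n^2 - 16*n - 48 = (n + 3)*(n^2 - 16) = (n - 4)*(n + 3)*(n + 4)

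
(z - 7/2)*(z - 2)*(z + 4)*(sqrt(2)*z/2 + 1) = sqrt(2)*z^4/2 - 3*sqrt(2)*z^3/4 + z^3 - 15*sqrt(2)*z^2/2 - 3*z^2/2 - 15*z + 14*sqrt(2)*z + 28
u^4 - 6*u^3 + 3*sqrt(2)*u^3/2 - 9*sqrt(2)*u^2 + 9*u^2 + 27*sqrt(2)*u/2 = u*(u - 3)^2*(u + 3*sqrt(2)/2)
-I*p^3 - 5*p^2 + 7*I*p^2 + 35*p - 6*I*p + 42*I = (p - 7)*(p - 6*I)*(-I*p + 1)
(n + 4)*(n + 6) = n^2 + 10*n + 24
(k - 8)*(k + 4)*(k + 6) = k^3 + 2*k^2 - 56*k - 192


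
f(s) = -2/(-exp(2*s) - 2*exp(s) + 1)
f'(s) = -2*(2*exp(2*s) + 2*exp(s))/(-exp(2*s) - 2*exp(s) + 1)^2 = -4*(exp(s) + 1)*exp(s)/(exp(2*s) + 2*exp(s) - 1)^2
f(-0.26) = 1.76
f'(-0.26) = -4.23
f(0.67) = 0.30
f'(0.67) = -0.51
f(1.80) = 0.04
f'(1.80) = -0.07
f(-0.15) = 1.37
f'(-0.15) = -3.00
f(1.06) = 0.15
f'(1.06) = -0.26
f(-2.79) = -2.29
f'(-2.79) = -0.34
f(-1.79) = -3.13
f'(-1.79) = -1.91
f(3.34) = 0.00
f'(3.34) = -0.00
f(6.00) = 0.00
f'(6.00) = 0.00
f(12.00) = 0.00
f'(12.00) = 0.00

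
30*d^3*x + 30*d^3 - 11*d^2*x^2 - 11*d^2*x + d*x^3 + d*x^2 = (-6*d + x)*(-5*d + x)*(d*x + d)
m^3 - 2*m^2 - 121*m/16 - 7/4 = (m - 4)*(m + 1/4)*(m + 7/4)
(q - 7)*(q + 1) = q^2 - 6*q - 7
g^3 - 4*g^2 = g^2*(g - 4)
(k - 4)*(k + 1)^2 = k^3 - 2*k^2 - 7*k - 4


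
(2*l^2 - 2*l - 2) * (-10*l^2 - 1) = -20*l^4 + 20*l^3 + 18*l^2 + 2*l + 2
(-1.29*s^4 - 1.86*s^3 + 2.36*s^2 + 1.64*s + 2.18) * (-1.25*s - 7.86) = 1.6125*s^5 + 12.4644*s^4 + 11.6696*s^3 - 20.5996*s^2 - 15.6154*s - 17.1348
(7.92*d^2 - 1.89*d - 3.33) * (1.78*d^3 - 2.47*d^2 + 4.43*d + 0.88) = 14.0976*d^5 - 22.9266*d^4 + 33.8265*d^3 + 6.822*d^2 - 16.4151*d - 2.9304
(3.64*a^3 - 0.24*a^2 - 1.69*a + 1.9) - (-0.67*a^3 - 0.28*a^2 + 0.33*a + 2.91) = 4.31*a^3 + 0.04*a^2 - 2.02*a - 1.01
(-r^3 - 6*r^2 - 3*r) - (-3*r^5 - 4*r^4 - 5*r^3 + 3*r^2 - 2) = 3*r^5 + 4*r^4 + 4*r^3 - 9*r^2 - 3*r + 2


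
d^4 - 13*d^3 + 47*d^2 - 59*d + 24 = (d - 8)*(d - 3)*(d - 1)^2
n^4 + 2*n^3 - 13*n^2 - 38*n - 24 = (n - 4)*(n + 1)*(n + 2)*(n + 3)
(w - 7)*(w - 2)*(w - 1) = w^3 - 10*w^2 + 23*w - 14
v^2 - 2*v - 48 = (v - 8)*(v + 6)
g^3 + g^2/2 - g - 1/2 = (g - 1)*(g + 1/2)*(g + 1)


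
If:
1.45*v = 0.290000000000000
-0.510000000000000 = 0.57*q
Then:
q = -0.89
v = 0.20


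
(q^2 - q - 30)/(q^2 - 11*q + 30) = (q + 5)/(q - 5)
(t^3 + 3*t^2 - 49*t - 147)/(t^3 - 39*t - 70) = (t^2 + 10*t + 21)/(t^2 + 7*t + 10)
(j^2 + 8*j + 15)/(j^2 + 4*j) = (j^2 + 8*j + 15)/(j*(j + 4))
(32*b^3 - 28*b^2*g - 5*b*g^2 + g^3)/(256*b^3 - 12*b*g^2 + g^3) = (b - g)/(8*b - g)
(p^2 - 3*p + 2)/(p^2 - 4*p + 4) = (p - 1)/(p - 2)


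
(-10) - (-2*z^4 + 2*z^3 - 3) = 2*z^4 - 2*z^3 - 7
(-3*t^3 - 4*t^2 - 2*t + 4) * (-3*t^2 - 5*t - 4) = 9*t^5 + 27*t^4 + 38*t^3 + 14*t^2 - 12*t - 16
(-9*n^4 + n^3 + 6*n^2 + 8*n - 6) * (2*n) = -18*n^5 + 2*n^4 + 12*n^3 + 16*n^2 - 12*n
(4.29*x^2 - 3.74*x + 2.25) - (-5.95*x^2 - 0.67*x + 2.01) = 10.24*x^2 - 3.07*x + 0.24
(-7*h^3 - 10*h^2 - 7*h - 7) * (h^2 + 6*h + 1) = -7*h^5 - 52*h^4 - 74*h^3 - 59*h^2 - 49*h - 7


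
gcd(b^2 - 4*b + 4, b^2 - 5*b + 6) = b - 2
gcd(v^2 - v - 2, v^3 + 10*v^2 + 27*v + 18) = v + 1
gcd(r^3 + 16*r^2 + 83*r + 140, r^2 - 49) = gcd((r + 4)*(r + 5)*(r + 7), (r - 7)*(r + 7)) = r + 7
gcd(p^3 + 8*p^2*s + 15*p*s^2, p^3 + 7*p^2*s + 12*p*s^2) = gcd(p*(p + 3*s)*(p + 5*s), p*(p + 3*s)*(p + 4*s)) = p^2 + 3*p*s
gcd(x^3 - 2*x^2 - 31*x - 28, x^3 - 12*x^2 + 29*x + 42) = x^2 - 6*x - 7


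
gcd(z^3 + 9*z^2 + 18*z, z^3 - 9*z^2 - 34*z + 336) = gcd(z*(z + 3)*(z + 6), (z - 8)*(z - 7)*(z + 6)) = z + 6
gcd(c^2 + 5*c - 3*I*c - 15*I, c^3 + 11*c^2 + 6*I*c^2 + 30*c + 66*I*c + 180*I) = c + 5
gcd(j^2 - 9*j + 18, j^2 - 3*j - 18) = j - 6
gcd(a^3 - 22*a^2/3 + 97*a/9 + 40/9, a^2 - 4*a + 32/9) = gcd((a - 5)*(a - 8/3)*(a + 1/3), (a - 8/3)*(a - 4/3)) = a - 8/3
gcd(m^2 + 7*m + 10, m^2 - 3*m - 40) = m + 5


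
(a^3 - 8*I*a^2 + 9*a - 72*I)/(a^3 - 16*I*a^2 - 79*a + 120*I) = (a + 3*I)/(a - 5*I)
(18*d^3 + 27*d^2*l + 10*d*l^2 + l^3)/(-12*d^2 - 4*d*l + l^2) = (-18*d^3 - 27*d^2*l - 10*d*l^2 - l^3)/(12*d^2 + 4*d*l - l^2)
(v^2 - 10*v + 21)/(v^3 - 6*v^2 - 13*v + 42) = (v - 3)/(v^2 + v - 6)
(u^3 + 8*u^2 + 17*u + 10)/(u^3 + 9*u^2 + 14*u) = (u^2 + 6*u + 5)/(u*(u + 7))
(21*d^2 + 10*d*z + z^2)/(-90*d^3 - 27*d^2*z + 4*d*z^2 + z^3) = (7*d + z)/(-30*d^2 + d*z + z^2)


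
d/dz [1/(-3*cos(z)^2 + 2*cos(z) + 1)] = 2*(1 - 3*cos(z))*sin(z)/(-3*cos(z)^2 + 2*cos(z) + 1)^2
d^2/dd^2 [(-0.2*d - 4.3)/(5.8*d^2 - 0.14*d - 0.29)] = ((0.2*d + 4.3)*(11.6*d - 0.14)*(23.2*d - 0.28) + (6.96*d + 49.824)*(-5.8*d^2 + 0.14*d + 0.29))/(-5.8*d^2 + 0.14*d + 0.29)^3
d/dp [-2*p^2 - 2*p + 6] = -4*p - 2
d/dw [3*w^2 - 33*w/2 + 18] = 6*w - 33/2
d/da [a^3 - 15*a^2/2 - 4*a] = 3*a^2 - 15*a - 4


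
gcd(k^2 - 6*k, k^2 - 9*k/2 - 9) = k - 6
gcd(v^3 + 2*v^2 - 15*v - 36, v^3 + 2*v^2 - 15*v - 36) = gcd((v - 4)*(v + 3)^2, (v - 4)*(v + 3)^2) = v^3 + 2*v^2 - 15*v - 36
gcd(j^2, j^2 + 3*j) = j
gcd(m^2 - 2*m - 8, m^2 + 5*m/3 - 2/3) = m + 2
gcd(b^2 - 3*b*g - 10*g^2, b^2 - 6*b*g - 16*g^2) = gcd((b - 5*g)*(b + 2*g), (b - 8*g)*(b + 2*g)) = b + 2*g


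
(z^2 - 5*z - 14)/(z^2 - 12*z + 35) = (z + 2)/(z - 5)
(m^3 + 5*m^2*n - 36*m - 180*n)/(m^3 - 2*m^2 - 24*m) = (m^2 + 5*m*n + 6*m + 30*n)/(m*(m + 4))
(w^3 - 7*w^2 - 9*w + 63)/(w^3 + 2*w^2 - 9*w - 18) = (w - 7)/(w + 2)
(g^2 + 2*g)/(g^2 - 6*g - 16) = g/(g - 8)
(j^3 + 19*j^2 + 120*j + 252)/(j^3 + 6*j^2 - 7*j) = (j^2 + 12*j + 36)/(j*(j - 1))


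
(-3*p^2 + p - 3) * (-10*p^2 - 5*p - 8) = 30*p^4 + 5*p^3 + 49*p^2 + 7*p + 24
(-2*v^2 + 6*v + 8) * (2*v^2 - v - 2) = -4*v^4 + 14*v^3 + 14*v^2 - 20*v - 16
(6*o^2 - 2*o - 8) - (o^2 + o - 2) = 5*o^2 - 3*o - 6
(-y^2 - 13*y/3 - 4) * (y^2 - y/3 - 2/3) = -y^4 - 4*y^3 - 17*y^2/9 + 38*y/9 + 8/3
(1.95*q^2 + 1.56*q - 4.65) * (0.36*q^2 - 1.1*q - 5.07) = 0.702*q^4 - 1.5834*q^3 - 13.2765*q^2 - 2.7942*q + 23.5755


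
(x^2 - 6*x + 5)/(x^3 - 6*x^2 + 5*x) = 1/x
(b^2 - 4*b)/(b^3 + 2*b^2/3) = 3*(b - 4)/(b*(3*b + 2))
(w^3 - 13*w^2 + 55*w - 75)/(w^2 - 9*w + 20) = (w^2 - 8*w + 15)/(w - 4)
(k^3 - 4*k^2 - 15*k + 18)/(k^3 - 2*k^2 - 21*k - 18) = (k - 1)/(k + 1)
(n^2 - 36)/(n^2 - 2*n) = (n^2 - 36)/(n*(n - 2))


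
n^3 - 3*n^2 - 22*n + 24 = (n - 6)*(n - 1)*(n + 4)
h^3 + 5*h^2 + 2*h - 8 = (h - 1)*(h + 2)*(h + 4)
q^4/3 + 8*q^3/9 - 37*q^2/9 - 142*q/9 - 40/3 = (q/3 + 1)*(q - 4)*(q + 5/3)*(q + 2)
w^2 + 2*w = w*(w + 2)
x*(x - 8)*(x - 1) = x^3 - 9*x^2 + 8*x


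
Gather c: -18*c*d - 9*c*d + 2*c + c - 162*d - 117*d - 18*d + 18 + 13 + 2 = c*(3 - 27*d) - 297*d + 33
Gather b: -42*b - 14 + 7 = -42*b - 7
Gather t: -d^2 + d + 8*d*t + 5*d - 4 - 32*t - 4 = -d^2 + 6*d + t*(8*d - 32) - 8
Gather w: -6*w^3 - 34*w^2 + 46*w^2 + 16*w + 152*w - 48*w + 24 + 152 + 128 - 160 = -6*w^3 + 12*w^2 + 120*w + 144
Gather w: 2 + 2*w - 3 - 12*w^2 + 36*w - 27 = -12*w^2 + 38*w - 28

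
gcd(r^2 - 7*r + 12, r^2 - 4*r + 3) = r - 3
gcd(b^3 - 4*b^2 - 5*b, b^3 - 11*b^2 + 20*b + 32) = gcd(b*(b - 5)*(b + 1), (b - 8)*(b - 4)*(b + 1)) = b + 1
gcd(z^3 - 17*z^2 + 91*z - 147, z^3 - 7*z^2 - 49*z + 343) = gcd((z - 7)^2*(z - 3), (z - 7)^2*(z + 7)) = z^2 - 14*z + 49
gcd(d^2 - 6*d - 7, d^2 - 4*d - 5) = d + 1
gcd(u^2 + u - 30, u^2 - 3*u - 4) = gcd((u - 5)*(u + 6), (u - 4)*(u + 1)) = 1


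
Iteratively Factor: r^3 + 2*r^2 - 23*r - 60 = (r + 3)*(r^2 - r - 20) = (r - 5)*(r + 3)*(r + 4)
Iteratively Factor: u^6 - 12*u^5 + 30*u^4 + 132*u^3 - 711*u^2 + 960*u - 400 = (u - 5)*(u^5 - 7*u^4 - 5*u^3 + 107*u^2 - 176*u + 80) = (u - 5)*(u + 4)*(u^4 - 11*u^3 + 39*u^2 - 49*u + 20) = (u - 5)^2*(u + 4)*(u^3 - 6*u^2 + 9*u - 4) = (u - 5)^2*(u - 1)*(u + 4)*(u^2 - 5*u + 4) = (u - 5)^2*(u - 4)*(u - 1)*(u + 4)*(u - 1)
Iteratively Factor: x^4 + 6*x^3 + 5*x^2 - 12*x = (x)*(x^3 + 6*x^2 + 5*x - 12) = x*(x + 3)*(x^2 + 3*x - 4) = x*(x - 1)*(x + 3)*(x + 4)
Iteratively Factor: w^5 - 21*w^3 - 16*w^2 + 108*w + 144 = (w + 2)*(w^4 - 2*w^3 - 17*w^2 + 18*w + 72) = (w - 4)*(w + 2)*(w^3 + 2*w^2 - 9*w - 18) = (w - 4)*(w + 2)^2*(w^2 - 9) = (w - 4)*(w + 2)^2*(w + 3)*(w - 3)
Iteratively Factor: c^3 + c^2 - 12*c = (c - 3)*(c^2 + 4*c) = c*(c - 3)*(c + 4)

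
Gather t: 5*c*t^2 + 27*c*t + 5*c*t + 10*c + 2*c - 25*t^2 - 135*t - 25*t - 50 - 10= 12*c + t^2*(5*c - 25) + t*(32*c - 160) - 60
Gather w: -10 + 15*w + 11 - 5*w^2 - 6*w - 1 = -5*w^2 + 9*w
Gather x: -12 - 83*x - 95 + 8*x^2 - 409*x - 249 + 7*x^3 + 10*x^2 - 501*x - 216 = 7*x^3 + 18*x^2 - 993*x - 572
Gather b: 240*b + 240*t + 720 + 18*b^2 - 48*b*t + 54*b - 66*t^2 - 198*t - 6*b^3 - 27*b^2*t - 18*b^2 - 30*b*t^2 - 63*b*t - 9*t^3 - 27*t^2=-6*b^3 - 27*b^2*t + b*(-30*t^2 - 111*t + 294) - 9*t^3 - 93*t^2 + 42*t + 720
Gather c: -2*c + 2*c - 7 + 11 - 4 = 0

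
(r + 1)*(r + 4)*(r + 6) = r^3 + 11*r^2 + 34*r + 24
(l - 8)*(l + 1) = l^2 - 7*l - 8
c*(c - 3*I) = c^2 - 3*I*c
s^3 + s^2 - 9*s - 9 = (s - 3)*(s + 1)*(s + 3)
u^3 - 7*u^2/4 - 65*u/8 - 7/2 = (u - 4)*(u + 1/2)*(u + 7/4)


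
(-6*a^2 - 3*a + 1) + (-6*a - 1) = -6*a^2 - 9*a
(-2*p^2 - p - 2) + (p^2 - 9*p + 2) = -p^2 - 10*p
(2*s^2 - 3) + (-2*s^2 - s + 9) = 6 - s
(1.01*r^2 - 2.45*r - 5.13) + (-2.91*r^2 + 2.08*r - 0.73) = -1.9*r^2 - 0.37*r - 5.86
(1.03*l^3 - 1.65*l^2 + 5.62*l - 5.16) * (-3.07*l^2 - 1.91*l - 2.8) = -3.1621*l^5 + 3.0982*l^4 - 16.9859*l^3 + 9.727*l^2 - 5.8804*l + 14.448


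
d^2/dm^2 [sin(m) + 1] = -sin(m)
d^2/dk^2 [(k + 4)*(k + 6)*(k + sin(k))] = -k^2*sin(k) - 10*k*sin(k) + 4*k*cos(k) + 6*k - 22*sin(k) + 20*cos(k) + 20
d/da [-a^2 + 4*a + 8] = 4 - 2*a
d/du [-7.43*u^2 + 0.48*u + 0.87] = 0.48 - 14.86*u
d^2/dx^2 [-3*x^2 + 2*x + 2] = -6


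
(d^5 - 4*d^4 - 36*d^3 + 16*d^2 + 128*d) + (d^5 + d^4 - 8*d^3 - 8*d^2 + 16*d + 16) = 2*d^5 - 3*d^4 - 44*d^3 + 8*d^2 + 144*d + 16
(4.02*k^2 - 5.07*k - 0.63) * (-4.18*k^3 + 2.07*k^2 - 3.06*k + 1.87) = -16.8036*k^5 + 29.514*k^4 - 20.1627*k^3 + 21.7275*k^2 - 7.5531*k - 1.1781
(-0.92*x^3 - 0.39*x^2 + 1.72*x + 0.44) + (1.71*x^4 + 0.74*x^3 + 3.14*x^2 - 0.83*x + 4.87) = 1.71*x^4 - 0.18*x^3 + 2.75*x^2 + 0.89*x + 5.31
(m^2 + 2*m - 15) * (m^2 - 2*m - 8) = m^4 - 27*m^2 + 14*m + 120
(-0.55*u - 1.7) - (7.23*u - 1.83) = 0.13 - 7.78*u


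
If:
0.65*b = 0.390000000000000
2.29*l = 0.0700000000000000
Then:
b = 0.60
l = 0.03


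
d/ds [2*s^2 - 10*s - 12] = 4*s - 10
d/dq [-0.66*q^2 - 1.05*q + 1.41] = -1.32*q - 1.05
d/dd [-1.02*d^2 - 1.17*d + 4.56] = -2.04*d - 1.17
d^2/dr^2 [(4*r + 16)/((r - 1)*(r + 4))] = 8/(r - 1)^3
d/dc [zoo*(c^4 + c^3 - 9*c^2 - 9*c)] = zoo*(c^3 + c^2 + c + 1)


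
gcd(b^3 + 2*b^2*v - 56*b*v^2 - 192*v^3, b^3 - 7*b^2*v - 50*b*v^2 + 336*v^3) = -b + 8*v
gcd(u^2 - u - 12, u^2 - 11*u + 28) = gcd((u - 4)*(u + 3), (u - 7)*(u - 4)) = u - 4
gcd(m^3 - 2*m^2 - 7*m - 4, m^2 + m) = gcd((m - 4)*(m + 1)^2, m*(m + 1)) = m + 1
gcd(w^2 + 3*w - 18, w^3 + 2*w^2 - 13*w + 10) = 1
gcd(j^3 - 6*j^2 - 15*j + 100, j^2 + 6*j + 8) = j + 4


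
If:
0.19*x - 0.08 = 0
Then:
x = 0.42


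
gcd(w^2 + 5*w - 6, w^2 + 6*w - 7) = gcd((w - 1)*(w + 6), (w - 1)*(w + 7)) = w - 1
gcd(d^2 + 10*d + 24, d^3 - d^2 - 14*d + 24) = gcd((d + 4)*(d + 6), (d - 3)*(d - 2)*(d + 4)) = d + 4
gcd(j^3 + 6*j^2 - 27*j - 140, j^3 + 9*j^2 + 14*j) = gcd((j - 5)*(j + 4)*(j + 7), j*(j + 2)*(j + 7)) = j + 7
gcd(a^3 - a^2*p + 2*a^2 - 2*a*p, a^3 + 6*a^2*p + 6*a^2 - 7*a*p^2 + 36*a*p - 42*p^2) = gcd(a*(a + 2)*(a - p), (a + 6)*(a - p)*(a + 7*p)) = -a + p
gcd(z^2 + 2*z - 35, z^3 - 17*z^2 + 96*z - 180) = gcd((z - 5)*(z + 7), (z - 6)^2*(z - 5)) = z - 5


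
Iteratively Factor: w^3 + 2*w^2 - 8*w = (w + 4)*(w^2 - 2*w) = (w - 2)*(w + 4)*(w)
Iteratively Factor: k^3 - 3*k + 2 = (k + 2)*(k^2 - 2*k + 1) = (k - 1)*(k + 2)*(k - 1)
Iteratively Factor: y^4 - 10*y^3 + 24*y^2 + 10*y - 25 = (y - 5)*(y^3 - 5*y^2 - y + 5) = (y - 5)*(y + 1)*(y^2 - 6*y + 5) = (y - 5)*(y - 1)*(y + 1)*(y - 5)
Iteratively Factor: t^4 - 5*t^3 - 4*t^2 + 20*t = (t - 5)*(t^3 - 4*t) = t*(t - 5)*(t^2 - 4) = t*(t - 5)*(t + 2)*(t - 2)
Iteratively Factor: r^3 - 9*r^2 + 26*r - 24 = (r - 3)*(r^2 - 6*r + 8) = (r - 3)*(r - 2)*(r - 4)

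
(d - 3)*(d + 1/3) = d^2 - 8*d/3 - 1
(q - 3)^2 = q^2 - 6*q + 9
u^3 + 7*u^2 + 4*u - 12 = (u - 1)*(u + 2)*(u + 6)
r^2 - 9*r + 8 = (r - 8)*(r - 1)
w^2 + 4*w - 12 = (w - 2)*(w + 6)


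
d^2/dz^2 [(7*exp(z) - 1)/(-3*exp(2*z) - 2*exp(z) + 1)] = (-63*exp(4*z) + 78*exp(3*z) - 108*exp(2*z) + 2*exp(z) - 5)*exp(z)/(27*exp(6*z) + 54*exp(5*z) + 9*exp(4*z) - 28*exp(3*z) - 3*exp(2*z) + 6*exp(z) - 1)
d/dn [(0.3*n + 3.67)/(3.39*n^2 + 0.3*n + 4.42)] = (-1.017*n^2 - 24.8826*n + 0.225)/(11.4921*n^4 + 2.034*n^3 + 30.0576*n^2 + 2.652*n + 19.5364)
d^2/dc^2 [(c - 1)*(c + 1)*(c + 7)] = 6*c + 14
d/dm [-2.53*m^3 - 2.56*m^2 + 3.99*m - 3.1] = -7.59*m^2 - 5.12*m + 3.99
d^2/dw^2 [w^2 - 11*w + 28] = 2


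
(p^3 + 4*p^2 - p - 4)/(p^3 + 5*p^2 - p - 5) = (p + 4)/(p + 5)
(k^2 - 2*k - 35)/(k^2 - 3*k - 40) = (k - 7)/(k - 8)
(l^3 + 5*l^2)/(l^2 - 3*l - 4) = l^2*(l + 5)/(l^2 - 3*l - 4)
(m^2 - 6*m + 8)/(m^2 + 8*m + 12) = (m^2 - 6*m + 8)/(m^2 + 8*m + 12)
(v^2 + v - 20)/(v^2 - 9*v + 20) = (v + 5)/(v - 5)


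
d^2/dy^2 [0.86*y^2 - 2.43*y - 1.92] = 1.72000000000000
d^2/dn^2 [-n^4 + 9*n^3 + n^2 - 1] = -12*n^2 + 54*n + 2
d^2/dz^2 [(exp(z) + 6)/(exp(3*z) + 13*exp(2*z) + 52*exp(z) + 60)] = (4*exp(3*z) + 21*exp(2*z) + 9*exp(z) - 70)*exp(z)/(exp(6*z) + 21*exp(5*z) + 177*exp(4*z) + 763*exp(3*z) + 1770*exp(2*z) + 2100*exp(z) + 1000)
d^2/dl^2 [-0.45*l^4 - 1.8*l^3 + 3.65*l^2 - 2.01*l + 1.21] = -5.4*l^2 - 10.8*l + 7.3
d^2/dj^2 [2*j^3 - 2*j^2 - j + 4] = 12*j - 4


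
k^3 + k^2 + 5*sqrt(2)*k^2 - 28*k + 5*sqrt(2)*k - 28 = (k + 1)*(k - 2*sqrt(2))*(k + 7*sqrt(2))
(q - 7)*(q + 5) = q^2 - 2*q - 35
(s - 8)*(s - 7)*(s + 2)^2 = s^4 - 11*s^3 + 164*s + 224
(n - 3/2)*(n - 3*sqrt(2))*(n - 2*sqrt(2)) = n^3 - 5*sqrt(2)*n^2 - 3*n^2/2 + 15*sqrt(2)*n/2 + 12*n - 18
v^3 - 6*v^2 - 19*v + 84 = (v - 7)*(v - 3)*(v + 4)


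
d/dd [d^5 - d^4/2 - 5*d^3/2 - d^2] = d*(10*d^3 - 4*d^2 - 15*d - 4)/2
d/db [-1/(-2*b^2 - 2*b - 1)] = 2*(-2*b - 1)/(2*b^2 + 2*b + 1)^2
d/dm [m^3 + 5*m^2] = m*(3*m + 10)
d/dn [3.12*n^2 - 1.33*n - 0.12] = 6.24*n - 1.33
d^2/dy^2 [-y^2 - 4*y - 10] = -2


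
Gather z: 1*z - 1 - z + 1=0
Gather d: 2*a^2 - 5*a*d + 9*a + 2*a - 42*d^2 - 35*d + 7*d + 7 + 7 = 2*a^2 + 11*a - 42*d^2 + d*(-5*a - 28) + 14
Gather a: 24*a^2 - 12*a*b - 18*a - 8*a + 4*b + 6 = 24*a^2 + a*(-12*b - 26) + 4*b + 6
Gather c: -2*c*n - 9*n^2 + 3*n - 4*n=-2*c*n - 9*n^2 - n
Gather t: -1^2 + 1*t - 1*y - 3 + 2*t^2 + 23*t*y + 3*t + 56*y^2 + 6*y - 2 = 2*t^2 + t*(23*y + 4) + 56*y^2 + 5*y - 6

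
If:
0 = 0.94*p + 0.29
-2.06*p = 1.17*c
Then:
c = 0.54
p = -0.31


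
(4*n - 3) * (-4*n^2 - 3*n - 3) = -16*n^3 - 3*n + 9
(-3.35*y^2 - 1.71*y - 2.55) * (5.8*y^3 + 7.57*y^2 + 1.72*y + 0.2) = -19.43*y^5 - 35.2775*y^4 - 33.4967*y^3 - 22.9147*y^2 - 4.728*y - 0.51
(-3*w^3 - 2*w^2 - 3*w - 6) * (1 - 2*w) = 6*w^4 + w^3 + 4*w^2 + 9*w - 6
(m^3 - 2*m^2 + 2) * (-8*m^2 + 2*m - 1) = -8*m^5 + 18*m^4 - 5*m^3 - 14*m^2 + 4*m - 2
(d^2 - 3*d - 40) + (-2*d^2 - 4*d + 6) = -d^2 - 7*d - 34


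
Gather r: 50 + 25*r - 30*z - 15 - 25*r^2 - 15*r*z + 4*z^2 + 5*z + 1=-25*r^2 + r*(25 - 15*z) + 4*z^2 - 25*z + 36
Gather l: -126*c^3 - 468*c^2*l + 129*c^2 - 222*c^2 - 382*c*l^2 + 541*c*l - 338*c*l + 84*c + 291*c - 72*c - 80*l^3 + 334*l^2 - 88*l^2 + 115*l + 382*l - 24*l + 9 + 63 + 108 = -126*c^3 - 93*c^2 + 303*c - 80*l^3 + l^2*(246 - 382*c) + l*(-468*c^2 + 203*c + 473) + 180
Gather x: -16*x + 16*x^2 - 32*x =16*x^2 - 48*x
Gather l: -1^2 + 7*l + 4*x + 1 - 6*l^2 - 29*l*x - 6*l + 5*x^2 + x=-6*l^2 + l*(1 - 29*x) + 5*x^2 + 5*x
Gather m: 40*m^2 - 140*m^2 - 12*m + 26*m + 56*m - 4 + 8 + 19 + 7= -100*m^2 + 70*m + 30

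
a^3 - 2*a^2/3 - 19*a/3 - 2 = (a - 3)*(a + 1/3)*(a + 2)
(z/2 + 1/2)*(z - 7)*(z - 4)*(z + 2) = z^4/2 - 4*z^3 - 3*z^2/2 + 31*z + 28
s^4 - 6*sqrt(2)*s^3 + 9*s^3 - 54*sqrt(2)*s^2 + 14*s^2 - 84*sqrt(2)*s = s*(s + 2)*(s + 7)*(s - 6*sqrt(2))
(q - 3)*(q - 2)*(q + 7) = q^3 + 2*q^2 - 29*q + 42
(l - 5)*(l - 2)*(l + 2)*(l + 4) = l^4 - l^3 - 24*l^2 + 4*l + 80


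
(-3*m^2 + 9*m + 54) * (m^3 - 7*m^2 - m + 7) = -3*m^5 + 30*m^4 - 6*m^3 - 408*m^2 + 9*m + 378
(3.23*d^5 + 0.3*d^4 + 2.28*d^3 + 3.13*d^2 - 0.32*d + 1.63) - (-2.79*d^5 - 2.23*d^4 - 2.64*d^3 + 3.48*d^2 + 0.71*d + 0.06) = 6.02*d^5 + 2.53*d^4 + 4.92*d^3 - 0.35*d^2 - 1.03*d + 1.57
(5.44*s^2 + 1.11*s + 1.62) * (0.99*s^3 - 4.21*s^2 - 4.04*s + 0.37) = 5.3856*s^5 - 21.8035*s^4 - 25.0469*s^3 - 9.2918*s^2 - 6.1341*s + 0.5994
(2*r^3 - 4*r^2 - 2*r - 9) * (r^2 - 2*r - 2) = 2*r^5 - 8*r^4 + 2*r^3 + 3*r^2 + 22*r + 18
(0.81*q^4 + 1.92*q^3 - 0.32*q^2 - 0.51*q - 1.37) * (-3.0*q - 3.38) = -2.43*q^5 - 8.4978*q^4 - 5.5296*q^3 + 2.6116*q^2 + 5.8338*q + 4.6306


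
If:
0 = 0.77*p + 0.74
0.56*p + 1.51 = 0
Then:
No Solution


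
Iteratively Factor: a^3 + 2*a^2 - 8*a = (a)*(a^2 + 2*a - 8) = a*(a + 4)*(a - 2)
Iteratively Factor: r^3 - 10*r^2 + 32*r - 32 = (r - 4)*(r^2 - 6*r + 8) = (r - 4)*(r - 2)*(r - 4)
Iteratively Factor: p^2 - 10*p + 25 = (p - 5)*(p - 5)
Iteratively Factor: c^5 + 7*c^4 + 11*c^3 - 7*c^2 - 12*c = (c)*(c^4 + 7*c^3 + 11*c^2 - 7*c - 12) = c*(c - 1)*(c^3 + 8*c^2 + 19*c + 12) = c*(c - 1)*(c + 1)*(c^2 + 7*c + 12) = c*(c - 1)*(c + 1)*(c + 4)*(c + 3)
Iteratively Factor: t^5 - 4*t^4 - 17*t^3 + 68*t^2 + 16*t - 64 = (t + 4)*(t^4 - 8*t^3 + 15*t^2 + 8*t - 16) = (t - 4)*(t + 4)*(t^3 - 4*t^2 - t + 4) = (t - 4)^2*(t + 4)*(t^2 - 1) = (t - 4)^2*(t - 1)*(t + 4)*(t + 1)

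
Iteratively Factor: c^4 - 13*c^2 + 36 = (c - 3)*(c^3 + 3*c^2 - 4*c - 12) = (c - 3)*(c + 3)*(c^2 - 4) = (c - 3)*(c + 2)*(c + 3)*(c - 2)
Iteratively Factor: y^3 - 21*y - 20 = (y - 5)*(y^2 + 5*y + 4) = (y - 5)*(y + 1)*(y + 4)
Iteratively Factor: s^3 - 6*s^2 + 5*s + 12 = (s - 3)*(s^2 - 3*s - 4) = (s - 3)*(s + 1)*(s - 4)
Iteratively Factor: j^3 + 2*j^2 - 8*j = (j)*(j^2 + 2*j - 8) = j*(j - 2)*(j + 4)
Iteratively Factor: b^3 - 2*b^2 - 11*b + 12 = (b + 3)*(b^2 - 5*b + 4) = (b - 4)*(b + 3)*(b - 1)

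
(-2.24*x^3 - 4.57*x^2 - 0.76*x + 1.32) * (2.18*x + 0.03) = -4.8832*x^4 - 10.0298*x^3 - 1.7939*x^2 + 2.8548*x + 0.0396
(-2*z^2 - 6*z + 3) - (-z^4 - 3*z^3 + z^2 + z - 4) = z^4 + 3*z^3 - 3*z^2 - 7*z + 7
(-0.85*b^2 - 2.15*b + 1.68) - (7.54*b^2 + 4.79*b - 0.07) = -8.39*b^2 - 6.94*b + 1.75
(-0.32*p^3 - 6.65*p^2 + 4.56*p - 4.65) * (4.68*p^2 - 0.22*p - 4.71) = -1.4976*p^5 - 31.0516*p^4 + 24.311*p^3 + 8.5563*p^2 - 20.4546*p + 21.9015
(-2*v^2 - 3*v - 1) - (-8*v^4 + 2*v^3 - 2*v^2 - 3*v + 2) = 8*v^4 - 2*v^3 - 3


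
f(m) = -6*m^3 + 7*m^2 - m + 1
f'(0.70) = -0.02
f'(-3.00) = -205.00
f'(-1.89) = -91.76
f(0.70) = 1.67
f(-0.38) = 2.72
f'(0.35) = 1.70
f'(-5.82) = -692.18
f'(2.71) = -95.25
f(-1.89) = 68.40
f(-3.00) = 229.00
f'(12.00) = -2425.00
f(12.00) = -9371.00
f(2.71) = -69.72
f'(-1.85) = -88.50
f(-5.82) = 1426.75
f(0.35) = 1.25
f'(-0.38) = -8.92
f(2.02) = -21.91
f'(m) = -18*m^2 + 14*m - 1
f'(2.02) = -46.17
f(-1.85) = 64.80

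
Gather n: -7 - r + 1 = -r - 6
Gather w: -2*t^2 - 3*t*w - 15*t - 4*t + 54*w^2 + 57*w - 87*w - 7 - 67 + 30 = -2*t^2 - 19*t + 54*w^2 + w*(-3*t - 30) - 44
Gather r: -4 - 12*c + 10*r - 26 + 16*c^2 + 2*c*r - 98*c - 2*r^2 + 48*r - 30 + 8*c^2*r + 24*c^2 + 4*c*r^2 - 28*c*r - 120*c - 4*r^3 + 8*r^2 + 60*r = 40*c^2 - 230*c - 4*r^3 + r^2*(4*c + 6) + r*(8*c^2 - 26*c + 118) - 60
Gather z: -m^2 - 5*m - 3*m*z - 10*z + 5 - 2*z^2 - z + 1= -m^2 - 5*m - 2*z^2 + z*(-3*m - 11) + 6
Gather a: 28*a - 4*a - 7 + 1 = 24*a - 6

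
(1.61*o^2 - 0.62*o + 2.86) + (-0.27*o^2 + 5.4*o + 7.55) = 1.34*o^2 + 4.78*o + 10.41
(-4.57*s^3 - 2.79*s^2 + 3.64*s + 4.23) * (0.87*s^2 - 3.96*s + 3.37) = -3.9759*s^5 + 15.6699*s^4 - 1.1857*s^3 - 20.1366*s^2 - 4.484*s + 14.2551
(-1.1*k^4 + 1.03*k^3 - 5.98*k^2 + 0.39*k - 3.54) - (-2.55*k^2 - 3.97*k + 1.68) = -1.1*k^4 + 1.03*k^3 - 3.43*k^2 + 4.36*k - 5.22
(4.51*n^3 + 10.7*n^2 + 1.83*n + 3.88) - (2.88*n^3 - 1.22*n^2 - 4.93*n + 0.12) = 1.63*n^3 + 11.92*n^2 + 6.76*n + 3.76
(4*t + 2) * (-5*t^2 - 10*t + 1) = -20*t^3 - 50*t^2 - 16*t + 2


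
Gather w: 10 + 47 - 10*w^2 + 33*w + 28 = -10*w^2 + 33*w + 85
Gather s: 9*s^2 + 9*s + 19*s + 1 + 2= 9*s^2 + 28*s + 3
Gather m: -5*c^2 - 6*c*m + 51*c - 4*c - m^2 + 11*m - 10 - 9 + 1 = -5*c^2 + 47*c - m^2 + m*(11 - 6*c) - 18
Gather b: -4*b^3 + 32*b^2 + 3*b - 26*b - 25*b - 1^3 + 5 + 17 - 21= -4*b^3 + 32*b^2 - 48*b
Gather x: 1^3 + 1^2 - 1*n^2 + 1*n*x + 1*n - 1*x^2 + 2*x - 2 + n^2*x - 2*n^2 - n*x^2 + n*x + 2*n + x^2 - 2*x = -3*n^2 - n*x^2 + 3*n + x*(n^2 + 2*n)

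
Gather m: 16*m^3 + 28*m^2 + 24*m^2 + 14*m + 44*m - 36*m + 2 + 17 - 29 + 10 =16*m^3 + 52*m^2 + 22*m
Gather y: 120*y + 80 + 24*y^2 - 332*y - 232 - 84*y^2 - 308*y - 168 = -60*y^2 - 520*y - 320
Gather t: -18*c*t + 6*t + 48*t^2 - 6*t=-18*c*t + 48*t^2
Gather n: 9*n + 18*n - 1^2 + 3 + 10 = 27*n + 12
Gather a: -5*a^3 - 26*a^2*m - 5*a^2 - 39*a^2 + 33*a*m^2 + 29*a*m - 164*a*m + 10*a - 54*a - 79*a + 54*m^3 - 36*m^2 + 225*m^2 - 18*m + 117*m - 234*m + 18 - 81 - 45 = -5*a^3 + a^2*(-26*m - 44) + a*(33*m^2 - 135*m - 123) + 54*m^3 + 189*m^2 - 135*m - 108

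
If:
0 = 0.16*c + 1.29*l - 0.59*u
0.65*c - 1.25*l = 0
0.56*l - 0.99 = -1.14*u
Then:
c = 0.52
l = 0.27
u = 0.74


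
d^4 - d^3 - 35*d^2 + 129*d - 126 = (d - 3)^2*(d - 2)*(d + 7)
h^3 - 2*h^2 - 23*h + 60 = (h - 4)*(h - 3)*(h + 5)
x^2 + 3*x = x*(x + 3)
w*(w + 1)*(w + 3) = w^3 + 4*w^2 + 3*w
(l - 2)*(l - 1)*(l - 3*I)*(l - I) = l^4 - 3*l^3 - 4*I*l^3 - l^2 + 12*I*l^2 + 9*l - 8*I*l - 6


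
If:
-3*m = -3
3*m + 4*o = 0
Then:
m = 1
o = -3/4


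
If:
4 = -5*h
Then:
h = -4/5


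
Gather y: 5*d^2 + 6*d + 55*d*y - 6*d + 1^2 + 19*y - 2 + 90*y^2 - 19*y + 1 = 5*d^2 + 55*d*y + 90*y^2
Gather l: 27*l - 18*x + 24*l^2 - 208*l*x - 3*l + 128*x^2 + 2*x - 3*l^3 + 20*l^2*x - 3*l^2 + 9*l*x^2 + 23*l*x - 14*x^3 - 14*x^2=-3*l^3 + l^2*(20*x + 21) + l*(9*x^2 - 185*x + 24) - 14*x^3 + 114*x^2 - 16*x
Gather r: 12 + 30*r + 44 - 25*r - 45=5*r + 11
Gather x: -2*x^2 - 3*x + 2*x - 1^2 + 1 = -2*x^2 - x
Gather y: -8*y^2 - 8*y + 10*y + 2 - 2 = -8*y^2 + 2*y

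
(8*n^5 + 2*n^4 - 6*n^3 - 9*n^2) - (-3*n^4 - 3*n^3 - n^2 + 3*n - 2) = 8*n^5 + 5*n^4 - 3*n^3 - 8*n^2 - 3*n + 2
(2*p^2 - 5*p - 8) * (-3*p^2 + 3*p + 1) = -6*p^4 + 21*p^3 + 11*p^2 - 29*p - 8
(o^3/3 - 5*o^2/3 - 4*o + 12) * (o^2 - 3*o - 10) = o^5/3 - 8*o^4/3 - 7*o^3/3 + 122*o^2/3 + 4*o - 120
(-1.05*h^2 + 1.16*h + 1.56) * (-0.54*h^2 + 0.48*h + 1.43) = 0.567*h^4 - 1.1304*h^3 - 1.7871*h^2 + 2.4076*h + 2.2308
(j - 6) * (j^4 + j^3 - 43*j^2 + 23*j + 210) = j^5 - 5*j^4 - 49*j^3 + 281*j^2 + 72*j - 1260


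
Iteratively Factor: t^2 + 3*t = (t + 3)*(t)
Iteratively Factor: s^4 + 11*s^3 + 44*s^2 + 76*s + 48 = (s + 4)*(s^3 + 7*s^2 + 16*s + 12) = (s + 2)*(s + 4)*(s^2 + 5*s + 6) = (s + 2)^2*(s + 4)*(s + 3)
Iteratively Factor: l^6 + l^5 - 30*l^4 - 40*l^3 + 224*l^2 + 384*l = (l + 3)*(l^5 - 2*l^4 - 24*l^3 + 32*l^2 + 128*l) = l*(l + 3)*(l^4 - 2*l^3 - 24*l^2 + 32*l + 128) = l*(l - 4)*(l + 3)*(l^3 + 2*l^2 - 16*l - 32) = l*(l - 4)*(l + 3)*(l + 4)*(l^2 - 2*l - 8) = l*(l - 4)*(l + 2)*(l + 3)*(l + 4)*(l - 4)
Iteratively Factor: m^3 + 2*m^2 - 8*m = (m + 4)*(m^2 - 2*m) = m*(m + 4)*(m - 2)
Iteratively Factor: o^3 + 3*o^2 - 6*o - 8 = (o - 2)*(o^2 + 5*o + 4) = (o - 2)*(o + 4)*(o + 1)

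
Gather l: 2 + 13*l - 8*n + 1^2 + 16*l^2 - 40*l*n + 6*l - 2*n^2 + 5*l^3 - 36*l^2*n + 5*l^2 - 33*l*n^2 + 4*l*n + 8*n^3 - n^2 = 5*l^3 + l^2*(21 - 36*n) + l*(-33*n^2 - 36*n + 19) + 8*n^3 - 3*n^2 - 8*n + 3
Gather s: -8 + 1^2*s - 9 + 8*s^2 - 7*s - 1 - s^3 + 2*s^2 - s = -s^3 + 10*s^2 - 7*s - 18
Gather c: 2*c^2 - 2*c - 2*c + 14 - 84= 2*c^2 - 4*c - 70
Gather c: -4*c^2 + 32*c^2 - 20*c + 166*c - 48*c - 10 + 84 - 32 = 28*c^2 + 98*c + 42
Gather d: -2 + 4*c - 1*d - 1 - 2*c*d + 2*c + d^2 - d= 6*c + d^2 + d*(-2*c - 2) - 3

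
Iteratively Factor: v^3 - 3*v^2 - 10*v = (v - 5)*(v^2 + 2*v) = (v - 5)*(v + 2)*(v)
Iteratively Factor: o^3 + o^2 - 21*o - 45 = (o + 3)*(o^2 - 2*o - 15) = (o - 5)*(o + 3)*(o + 3)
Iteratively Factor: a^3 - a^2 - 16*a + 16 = (a + 4)*(a^2 - 5*a + 4) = (a - 4)*(a + 4)*(a - 1)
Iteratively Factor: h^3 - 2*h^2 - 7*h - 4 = (h - 4)*(h^2 + 2*h + 1) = (h - 4)*(h + 1)*(h + 1)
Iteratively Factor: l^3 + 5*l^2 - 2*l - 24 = (l - 2)*(l^2 + 7*l + 12) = (l - 2)*(l + 4)*(l + 3)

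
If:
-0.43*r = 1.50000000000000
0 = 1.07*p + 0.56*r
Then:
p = 1.83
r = -3.49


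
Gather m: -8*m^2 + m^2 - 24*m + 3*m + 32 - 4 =-7*m^2 - 21*m + 28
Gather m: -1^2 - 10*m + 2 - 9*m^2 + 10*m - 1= -9*m^2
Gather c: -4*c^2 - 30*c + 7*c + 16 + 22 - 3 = -4*c^2 - 23*c + 35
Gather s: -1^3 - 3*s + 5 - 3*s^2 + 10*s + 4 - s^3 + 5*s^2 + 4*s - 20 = -s^3 + 2*s^2 + 11*s - 12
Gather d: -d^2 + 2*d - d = -d^2 + d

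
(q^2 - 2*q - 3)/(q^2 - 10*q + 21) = (q + 1)/(q - 7)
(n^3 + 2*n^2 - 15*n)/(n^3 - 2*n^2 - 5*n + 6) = n*(n + 5)/(n^2 + n - 2)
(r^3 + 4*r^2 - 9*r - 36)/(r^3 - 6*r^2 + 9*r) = (r^2 + 7*r + 12)/(r*(r - 3))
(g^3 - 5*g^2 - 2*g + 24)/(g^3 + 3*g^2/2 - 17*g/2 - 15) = 2*(g - 4)/(2*g + 5)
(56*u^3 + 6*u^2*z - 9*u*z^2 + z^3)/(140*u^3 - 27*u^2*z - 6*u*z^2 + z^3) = (2*u + z)/(5*u + z)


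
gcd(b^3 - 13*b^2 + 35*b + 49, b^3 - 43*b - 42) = b^2 - 6*b - 7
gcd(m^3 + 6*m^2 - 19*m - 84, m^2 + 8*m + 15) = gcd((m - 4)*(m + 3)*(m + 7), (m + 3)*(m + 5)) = m + 3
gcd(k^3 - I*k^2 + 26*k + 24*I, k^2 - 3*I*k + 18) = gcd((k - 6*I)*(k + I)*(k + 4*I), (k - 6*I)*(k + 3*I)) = k - 6*I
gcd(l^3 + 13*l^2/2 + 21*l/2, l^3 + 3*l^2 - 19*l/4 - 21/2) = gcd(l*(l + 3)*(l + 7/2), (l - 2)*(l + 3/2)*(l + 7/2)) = l + 7/2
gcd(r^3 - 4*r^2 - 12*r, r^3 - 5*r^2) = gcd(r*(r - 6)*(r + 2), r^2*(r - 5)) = r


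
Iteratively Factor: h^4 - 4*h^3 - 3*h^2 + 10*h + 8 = (h - 4)*(h^3 - 3*h - 2) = (h - 4)*(h + 1)*(h^2 - h - 2) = (h - 4)*(h - 2)*(h + 1)*(h + 1)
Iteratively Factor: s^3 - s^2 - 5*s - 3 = (s - 3)*(s^2 + 2*s + 1) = (s - 3)*(s + 1)*(s + 1)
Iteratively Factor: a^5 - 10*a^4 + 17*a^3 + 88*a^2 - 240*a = (a - 4)*(a^4 - 6*a^3 - 7*a^2 + 60*a) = (a - 4)*(a + 3)*(a^3 - 9*a^2 + 20*a) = (a - 5)*(a - 4)*(a + 3)*(a^2 - 4*a) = (a - 5)*(a - 4)^2*(a + 3)*(a)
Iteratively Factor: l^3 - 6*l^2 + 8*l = (l - 2)*(l^2 - 4*l) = l*(l - 2)*(l - 4)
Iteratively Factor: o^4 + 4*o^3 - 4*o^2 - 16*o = (o + 4)*(o^3 - 4*o) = o*(o + 4)*(o^2 - 4) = o*(o + 2)*(o + 4)*(o - 2)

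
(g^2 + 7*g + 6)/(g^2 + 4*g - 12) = (g + 1)/(g - 2)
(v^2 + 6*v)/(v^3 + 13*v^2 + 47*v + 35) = v*(v + 6)/(v^3 + 13*v^2 + 47*v + 35)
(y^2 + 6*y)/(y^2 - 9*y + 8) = y*(y + 6)/(y^2 - 9*y + 8)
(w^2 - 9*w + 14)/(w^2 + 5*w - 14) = (w - 7)/(w + 7)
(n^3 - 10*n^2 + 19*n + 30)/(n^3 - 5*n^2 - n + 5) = (n - 6)/(n - 1)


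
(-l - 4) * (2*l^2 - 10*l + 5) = -2*l^3 + 2*l^2 + 35*l - 20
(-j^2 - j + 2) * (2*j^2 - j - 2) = -2*j^4 - j^3 + 7*j^2 - 4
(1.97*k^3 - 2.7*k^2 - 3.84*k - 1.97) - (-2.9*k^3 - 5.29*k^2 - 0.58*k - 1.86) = 4.87*k^3 + 2.59*k^2 - 3.26*k - 0.11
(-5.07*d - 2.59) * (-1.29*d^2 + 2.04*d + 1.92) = 6.5403*d^3 - 7.0017*d^2 - 15.018*d - 4.9728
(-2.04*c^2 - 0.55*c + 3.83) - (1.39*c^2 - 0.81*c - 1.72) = -3.43*c^2 + 0.26*c + 5.55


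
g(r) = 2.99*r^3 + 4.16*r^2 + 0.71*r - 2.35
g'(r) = 8.97*r^2 + 8.32*r + 0.71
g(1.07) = 6.84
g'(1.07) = 19.88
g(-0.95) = -1.83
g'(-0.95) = 0.90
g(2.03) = 41.25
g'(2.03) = 54.56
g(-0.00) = -2.35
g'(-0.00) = 0.71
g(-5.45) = -366.67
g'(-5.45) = 221.80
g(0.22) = -1.96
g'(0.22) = 2.97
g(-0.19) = -2.36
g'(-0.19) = -0.55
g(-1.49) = -4.06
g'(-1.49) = 8.23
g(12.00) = 5771.93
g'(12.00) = 1392.23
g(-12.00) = -4578.55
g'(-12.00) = 1192.55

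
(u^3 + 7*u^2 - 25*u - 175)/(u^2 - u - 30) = (u^2 + 2*u - 35)/(u - 6)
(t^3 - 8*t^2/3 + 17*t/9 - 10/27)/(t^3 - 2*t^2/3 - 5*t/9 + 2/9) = (9*t^2 - 21*t + 10)/(3*(3*t^2 - t - 2))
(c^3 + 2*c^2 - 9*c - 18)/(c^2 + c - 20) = (c^3 + 2*c^2 - 9*c - 18)/(c^2 + c - 20)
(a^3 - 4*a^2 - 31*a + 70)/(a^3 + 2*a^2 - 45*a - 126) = (a^2 + 3*a - 10)/(a^2 + 9*a + 18)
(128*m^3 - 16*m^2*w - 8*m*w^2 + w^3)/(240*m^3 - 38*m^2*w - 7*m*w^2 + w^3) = (-16*m^2 + w^2)/(-30*m^2 + m*w + w^2)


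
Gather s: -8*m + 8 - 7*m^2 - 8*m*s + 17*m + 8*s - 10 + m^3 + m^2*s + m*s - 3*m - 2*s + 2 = m^3 - 7*m^2 + 6*m + s*(m^2 - 7*m + 6)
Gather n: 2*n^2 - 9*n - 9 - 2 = 2*n^2 - 9*n - 11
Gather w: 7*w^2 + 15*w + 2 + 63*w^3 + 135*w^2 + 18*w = 63*w^3 + 142*w^2 + 33*w + 2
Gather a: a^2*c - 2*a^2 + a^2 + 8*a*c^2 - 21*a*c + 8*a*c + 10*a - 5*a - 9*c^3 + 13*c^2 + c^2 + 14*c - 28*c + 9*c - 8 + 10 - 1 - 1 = a^2*(c - 1) + a*(8*c^2 - 13*c + 5) - 9*c^3 + 14*c^2 - 5*c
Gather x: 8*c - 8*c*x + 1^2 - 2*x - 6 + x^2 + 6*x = 8*c + x^2 + x*(4 - 8*c) - 5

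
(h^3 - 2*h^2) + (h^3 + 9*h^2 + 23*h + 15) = 2*h^3 + 7*h^2 + 23*h + 15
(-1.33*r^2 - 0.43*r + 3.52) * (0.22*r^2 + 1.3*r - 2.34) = -0.2926*r^4 - 1.8236*r^3 + 3.3276*r^2 + 5.5822*r - 8.2368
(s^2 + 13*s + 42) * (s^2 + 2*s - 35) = s^4 + 15*s^3 + 33*s^2 - 371*s - 1470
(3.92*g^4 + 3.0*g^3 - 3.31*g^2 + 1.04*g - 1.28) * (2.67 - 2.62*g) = -10.2704*g^5 + 2.6064*g^4 + 16.6822*g^3 - 11.5625*g^2 + 6.1304*g - 3.4176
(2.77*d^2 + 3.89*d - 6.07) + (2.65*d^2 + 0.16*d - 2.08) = 5.42*d^2 + 4.05*d - 8.15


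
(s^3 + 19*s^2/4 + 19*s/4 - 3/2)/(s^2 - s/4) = s + 5 + 6/s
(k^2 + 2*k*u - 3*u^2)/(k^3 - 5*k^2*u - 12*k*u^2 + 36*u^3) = (k - u)/(k^2 - 8*k*u + 12*u^2)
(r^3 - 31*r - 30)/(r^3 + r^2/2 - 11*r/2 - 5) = 2*(r^2 - r - 30)/(2*r^2 - r - 10)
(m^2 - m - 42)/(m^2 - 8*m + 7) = (m + 6)/(m - 1)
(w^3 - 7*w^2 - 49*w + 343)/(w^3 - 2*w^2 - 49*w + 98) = (w - 7)/(w - 2)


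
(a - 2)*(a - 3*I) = a^2 - 2*a - 3*I*a + 6*I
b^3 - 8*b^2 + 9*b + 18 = (b - 6)*(b - 3)*(b + 1)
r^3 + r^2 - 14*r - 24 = (r - 4)*(r + 2)*(r + 3)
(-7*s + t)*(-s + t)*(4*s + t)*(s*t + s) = 28*s^4*t + 28*s^4 - 25*s^3*t^2 - 25*s^3*t - 4*s^2*t^3 - 4*s^2*t^2 + s*t^4 + s*t^3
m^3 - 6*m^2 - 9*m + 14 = (m - 7)*(m - 1)*(m + 2)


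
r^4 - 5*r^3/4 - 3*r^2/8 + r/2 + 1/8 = (r - 1)^2*(r + 1/4)*(r + 1/2)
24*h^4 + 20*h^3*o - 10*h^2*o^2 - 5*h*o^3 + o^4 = (-6*h + o)*(-2*h + o)*(h + o)*(2*h + o)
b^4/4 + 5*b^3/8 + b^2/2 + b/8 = b*(b/4 + 1/4)*(b + 1/2)*(b + 1)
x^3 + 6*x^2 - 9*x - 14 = (x - 2)*(x + 1)*(x + 7)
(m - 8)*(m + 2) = m^2 - 6*m - 16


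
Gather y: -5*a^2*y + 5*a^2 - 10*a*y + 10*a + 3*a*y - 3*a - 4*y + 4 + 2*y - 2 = 5*a^2 + 7*a + y*(-5*a^2 - 7*a - 2) + 2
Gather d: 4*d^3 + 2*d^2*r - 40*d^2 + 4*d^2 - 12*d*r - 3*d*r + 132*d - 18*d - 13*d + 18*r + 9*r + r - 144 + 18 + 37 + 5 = 4*d^3 + d^2*(2*r - 36) + d*(101 - 15*r) + 28*r - 84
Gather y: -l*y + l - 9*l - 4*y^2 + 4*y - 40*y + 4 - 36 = -8*l - 4*y^2 + y*(-l - 36) - 32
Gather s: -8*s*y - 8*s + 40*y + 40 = s*(-8*y - 8) + 40*y + 40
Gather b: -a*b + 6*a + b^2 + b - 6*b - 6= 6*a + b^2 + b*(-a - 5) - 6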